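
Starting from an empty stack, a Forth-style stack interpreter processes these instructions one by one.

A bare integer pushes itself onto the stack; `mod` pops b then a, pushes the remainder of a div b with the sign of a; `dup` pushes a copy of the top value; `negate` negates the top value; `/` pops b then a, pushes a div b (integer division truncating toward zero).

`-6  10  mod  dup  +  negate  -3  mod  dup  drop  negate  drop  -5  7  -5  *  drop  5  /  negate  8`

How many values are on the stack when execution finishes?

-6     → [-6]
10     → [-6, 10]
mod    → [-6]
dup    → [-6, -6]
+      → [-12]
negate → [12]
-3     → [12, -3]
mod    → [0]
dup    → [0, 0]
drop   → [0]
negate → [0]
drop   → []
-5     → [-5]
7      → [-5, 7]
-5     → [-5, 7, -5]
*      → [-5, -35]
drop   → [-5]
5      → [-5, 5]
/      → [-1]
negate → [1]
8      → [1, 8]

2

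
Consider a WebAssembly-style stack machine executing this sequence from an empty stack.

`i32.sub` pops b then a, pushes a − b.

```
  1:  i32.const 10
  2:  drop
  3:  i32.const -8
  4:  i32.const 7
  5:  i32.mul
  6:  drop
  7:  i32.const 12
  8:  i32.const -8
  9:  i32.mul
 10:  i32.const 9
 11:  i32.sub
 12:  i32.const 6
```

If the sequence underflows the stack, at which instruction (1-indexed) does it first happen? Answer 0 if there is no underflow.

0

i32.const 10 : [10]
drop         : []
i32.const -8 : [-8]
i32.const 7  : [-8, 7]
i32.mul      : [-56]
drop         : []
i32.const 12 : [12]
i32.const -8 : [12, -8]
i32.mul      : [-96]
i32.const 9  : [-96, 9]
i32.sub      : [-105]
i32.const 6  : [-105, 6]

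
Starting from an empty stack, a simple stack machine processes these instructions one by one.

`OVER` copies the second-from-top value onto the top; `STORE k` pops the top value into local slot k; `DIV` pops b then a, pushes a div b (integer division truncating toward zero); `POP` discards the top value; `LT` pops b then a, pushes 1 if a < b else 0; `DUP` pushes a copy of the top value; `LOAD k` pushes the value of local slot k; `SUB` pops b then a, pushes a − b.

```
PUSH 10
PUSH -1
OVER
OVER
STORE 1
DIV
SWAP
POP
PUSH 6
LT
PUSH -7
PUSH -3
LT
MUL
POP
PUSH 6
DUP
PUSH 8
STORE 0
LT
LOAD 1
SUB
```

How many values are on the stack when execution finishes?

PUSH 10 → [10]
PUSH -1 → [10, -1]
OVER    → [10, -1, 10]
OVER    → [10, -1, 10, -1]
STORE 1 → [10, -1, 10]
DIV     → [10, 0]
SWAP    → [0, 10]
POP     → [0]
PUSH 6  → [0, 6]
LT      → [1]
PUSH -7 → [1, -7]
PUSH -3 → [1, -7, -3]
LT      → [1, 1]
MUL     → [1]
POP     → []
PUSH 6  → [6]
DUP     → [6, 6]
PUSH 8  → [6, 6, 8]
STORE 0 → [6, 6]
LT      → [0]
LOAD 1  → [0, -1]
SUB     → [1]

1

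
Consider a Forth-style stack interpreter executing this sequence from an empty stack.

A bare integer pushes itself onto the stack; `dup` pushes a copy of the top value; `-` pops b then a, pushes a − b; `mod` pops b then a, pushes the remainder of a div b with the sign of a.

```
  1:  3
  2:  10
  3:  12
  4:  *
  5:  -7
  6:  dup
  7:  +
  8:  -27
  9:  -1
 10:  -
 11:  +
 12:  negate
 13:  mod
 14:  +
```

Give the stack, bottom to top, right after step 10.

3    3
10   3 10
12   3 10 12
*    3 120
-7   3 120 -7
dup  3 120 -7 -7
+    3 120 -14
-27  3 120 -14 -27
-1   3 120 -14 -27 -1
-    3 120 -14 -26

[3, 120, -14, -26]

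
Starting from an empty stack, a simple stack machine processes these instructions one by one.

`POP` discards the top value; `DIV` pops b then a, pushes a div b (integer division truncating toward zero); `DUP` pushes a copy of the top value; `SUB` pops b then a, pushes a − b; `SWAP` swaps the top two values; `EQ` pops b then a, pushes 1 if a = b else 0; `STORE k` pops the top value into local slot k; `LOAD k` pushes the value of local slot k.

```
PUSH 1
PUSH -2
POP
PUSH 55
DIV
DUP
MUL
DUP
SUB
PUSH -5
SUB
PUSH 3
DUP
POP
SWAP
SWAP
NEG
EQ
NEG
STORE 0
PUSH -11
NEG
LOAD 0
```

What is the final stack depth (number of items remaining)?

2

PUSH 1    1
PUSH -2   1 -2
POP       1
PUSH 55   1 55
DIV       0
DUP       0 0
MUL       0
DUP       0 0
SUB       0
PUSH -5   0 -5
SUB       5
PUSH 3    5 3
DUP       5 3 3
POP       5 3
SWAP      3 5
SWAP      5 3
NEG       5 -3
EQ        0
NEG       0
STORE 0   (empty)
PUSH -11  -11
NEG       11
LOAD 0    11 0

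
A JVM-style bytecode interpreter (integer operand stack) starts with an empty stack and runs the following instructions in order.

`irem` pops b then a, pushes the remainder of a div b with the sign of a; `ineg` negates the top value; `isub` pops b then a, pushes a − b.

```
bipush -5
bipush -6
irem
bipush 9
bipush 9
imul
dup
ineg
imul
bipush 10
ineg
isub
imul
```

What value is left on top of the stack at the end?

bipush -5 → [-5]
bipush -6 → [-5, -6]
irem      → [-5]
bipush 9  → [-5, 9]
bipush 9  → [-5, 9, 9]
imul      → [-5, 81]
dup       → [-5, 81, 81]
ineg      → [-5, 81, -81]
imul      → [-5, -6561]
bipush 10 → [-5, -6561, 10]
ineg      → [-5, -6561, -10]
isub      → [-5, -6551]
imul      → [32755]

32755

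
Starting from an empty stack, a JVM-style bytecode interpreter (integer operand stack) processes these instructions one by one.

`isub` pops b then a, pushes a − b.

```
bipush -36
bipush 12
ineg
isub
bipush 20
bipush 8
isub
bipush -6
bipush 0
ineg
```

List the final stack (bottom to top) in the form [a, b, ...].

[-24, 12, -6, 0]

bipush -36  -36
bipush 12   -36 12
ineg        -36 -12
isub        -24
bipush 20   -24 20
bipush 8    -24 20 8
isub        -24 12
bipush -6   -24 12 -6
bipush 0    -24 12 -6 0
ineg        -24 12 -6 0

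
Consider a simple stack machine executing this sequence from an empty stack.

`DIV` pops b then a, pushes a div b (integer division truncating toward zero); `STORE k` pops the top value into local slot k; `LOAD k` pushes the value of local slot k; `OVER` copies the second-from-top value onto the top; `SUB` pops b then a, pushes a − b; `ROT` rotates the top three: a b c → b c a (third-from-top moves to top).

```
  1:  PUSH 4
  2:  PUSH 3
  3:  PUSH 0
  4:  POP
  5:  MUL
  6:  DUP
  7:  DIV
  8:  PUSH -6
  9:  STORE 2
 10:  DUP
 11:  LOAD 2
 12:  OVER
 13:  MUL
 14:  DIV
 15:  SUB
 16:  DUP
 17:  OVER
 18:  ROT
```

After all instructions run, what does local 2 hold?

PUSH 4  → [4]
PUSH 3  → [4, 3]
PUSH 0  → [4, 3, 0]
POP     → [4, 3]
MUL     → [12]
DUP     → [12, 12]
DIV     → [1]
PUSH -6 → [1, -6]
STORE 2 → [1]
DUP     → [1, 1]
LOAD 2  → [1, 1, -6]
OVER    → [1, 1, -6, 1]
MUL     → [1, 1, -6]
DIV     → [1, 0]
SUB     → [1]
DUP     → [1, 1]
OVER    → [1, 1, 1]
ROT     → [1, 1, 1]

-6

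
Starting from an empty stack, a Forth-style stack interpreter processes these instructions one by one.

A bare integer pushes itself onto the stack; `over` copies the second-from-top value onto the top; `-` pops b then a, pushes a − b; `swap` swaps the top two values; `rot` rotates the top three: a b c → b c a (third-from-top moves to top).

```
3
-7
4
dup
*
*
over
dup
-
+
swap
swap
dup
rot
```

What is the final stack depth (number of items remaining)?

3    -> [3]
-7   -> [3, -7]
4    -> [3, -7, 4]
dup  -> [3, -7, 4, 4]
*    -> [3, -7, 16]
*    -> [3, -112]
over -> [3, -112, 3]
dup  -> [3, -112, 3, 3]
-    -> [3, -112, 0]
+    -> [3, -112]
swap -> [-112, 3]
swap -> [3, -112]
dup  -> [3, -112, -112]
rot  -> [-112, -112, 3]

3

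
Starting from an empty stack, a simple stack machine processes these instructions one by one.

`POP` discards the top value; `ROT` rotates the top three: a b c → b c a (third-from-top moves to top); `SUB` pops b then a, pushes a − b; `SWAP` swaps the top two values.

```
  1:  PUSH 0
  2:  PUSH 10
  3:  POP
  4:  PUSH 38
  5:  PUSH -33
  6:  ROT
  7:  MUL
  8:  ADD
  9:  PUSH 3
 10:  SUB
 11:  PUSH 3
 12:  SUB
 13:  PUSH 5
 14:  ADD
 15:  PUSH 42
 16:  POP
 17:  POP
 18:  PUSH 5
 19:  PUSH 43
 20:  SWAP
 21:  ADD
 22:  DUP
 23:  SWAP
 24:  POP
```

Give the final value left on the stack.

PUSH 0    0
PUSH 10   0 10
POP       0
PUSH 38   0 38
PUSH -33  0 38 -33
ROT       38 -33 0
MUL       38 0
ADD       38
PUSH 3    38 3
SUB       35
PUSH 3    35 3
SUB       32
PUSH 5    32 5
ADD       37
PUSH 42   37 42
POP       37
POP       (empty)
PUSH 5    5
PUSH 43   5 43
SWAP      43 5
ADD       48
DUP       48 48
SWAP      48 48
POP       48

48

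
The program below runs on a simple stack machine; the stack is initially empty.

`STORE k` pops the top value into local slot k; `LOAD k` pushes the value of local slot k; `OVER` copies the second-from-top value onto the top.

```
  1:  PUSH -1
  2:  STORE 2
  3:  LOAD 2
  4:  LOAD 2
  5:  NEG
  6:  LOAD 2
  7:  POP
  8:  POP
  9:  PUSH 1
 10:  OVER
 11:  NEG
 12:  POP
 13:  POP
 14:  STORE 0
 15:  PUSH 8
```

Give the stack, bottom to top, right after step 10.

PUSH -1  [-1]
STORE 2  []
LOAD 2   [-1]
LOAD 2   [-1, -1]
NEG      [-1, 1]
LOAD 2   [-1, 1, -1]
POP      [-1, 1]
POP      [-1]
PUSH 1   [-1, 1]
OVER     [-1, 1, -1]

[-1, 1, -1]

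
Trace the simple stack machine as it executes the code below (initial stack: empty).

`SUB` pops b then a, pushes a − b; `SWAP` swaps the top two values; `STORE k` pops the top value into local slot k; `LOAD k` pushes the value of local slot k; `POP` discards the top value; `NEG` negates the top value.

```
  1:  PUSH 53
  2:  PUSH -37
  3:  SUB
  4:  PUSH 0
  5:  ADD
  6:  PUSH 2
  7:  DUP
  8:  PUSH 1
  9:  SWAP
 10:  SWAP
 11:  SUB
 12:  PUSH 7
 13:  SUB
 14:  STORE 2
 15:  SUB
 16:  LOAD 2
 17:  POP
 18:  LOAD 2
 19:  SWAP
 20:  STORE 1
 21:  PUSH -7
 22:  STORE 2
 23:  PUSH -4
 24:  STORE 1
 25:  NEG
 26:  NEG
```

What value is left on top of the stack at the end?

PUSH 53  : [53]
PUSH -37 : [53, -37]
SUB      : [90]
PUSH 0   : [90, 0]
ADD      : [90]
PUSH 2   : [90, 2]
DUP      : [90, 2, 2]
PUSH 1   : [90, 2, 2, 1]
SWAP     : [90, 2, 1, 2]
SWAP     : [90, 2, 2, 1]
SUB      : [90, 2, 1]
PUSH 7   : [90, 2, 1, 7]
SUB      : [90, 2, -6]
STORE 2  : [90, 2]
SUB      : [88]
LOAD 2   : [88, -6]
POP      : [88]
LOAD 2   : [88, -6]
SWAP     : [-6, 88]
STORE 1  : [-6]
PUSH -7  : [-6, -7]
STORE 2  : [-6]
PUSH -4  : [-6, -4]
STORE 1  : [-6]
NEG      : [6]
NEG      : [-6]

-6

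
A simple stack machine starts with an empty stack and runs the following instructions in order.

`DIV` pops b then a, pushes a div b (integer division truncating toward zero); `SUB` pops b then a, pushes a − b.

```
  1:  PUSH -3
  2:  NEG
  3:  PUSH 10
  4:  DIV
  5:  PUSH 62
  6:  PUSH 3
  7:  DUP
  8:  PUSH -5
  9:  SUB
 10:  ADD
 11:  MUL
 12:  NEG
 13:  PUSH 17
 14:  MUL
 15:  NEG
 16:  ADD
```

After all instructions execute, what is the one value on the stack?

PUSH -3  -3
NEG      3
PUSH 10  3 10
DIV      0
PUSH 62  0 62
PUSH 3   0 62 3
DUP      0 62 3 3
PUSH -5  0 62 3 3 -5
SUB      0 62 3 8
ADD      0 62 11
MUL      0 682
NEG      0 -682
PUSH 17  0 -682 17
MUL      0 -11594
NEG      0 11594
ADD      11594

11594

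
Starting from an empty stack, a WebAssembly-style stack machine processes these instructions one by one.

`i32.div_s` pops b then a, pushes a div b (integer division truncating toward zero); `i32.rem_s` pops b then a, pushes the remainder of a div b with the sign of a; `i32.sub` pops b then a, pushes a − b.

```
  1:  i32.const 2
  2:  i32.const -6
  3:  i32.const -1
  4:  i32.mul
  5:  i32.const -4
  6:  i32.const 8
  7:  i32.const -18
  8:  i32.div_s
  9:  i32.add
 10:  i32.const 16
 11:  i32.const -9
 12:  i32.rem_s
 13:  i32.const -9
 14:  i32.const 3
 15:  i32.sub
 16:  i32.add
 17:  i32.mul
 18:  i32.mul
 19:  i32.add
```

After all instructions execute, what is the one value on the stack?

122

i32.const 2   : 2
i32.const -6  : 2 -6
i32.const -1  : 2 -6 -1
i32.mul       : 2 6
i32.const -4  : 2 6 -4
i32.const 8   : 2 6 -4 8
i32.const -18 : 2 6 -4 8 -18
i32.div_s     : 2 6 -4 0
i32.add       : 2 6 -4
i32.const 16  : 2 6 -4 16
i32.const -9  : 2 6 -4 16 -9
i32.rem_s     : 2 6 -4 7
i32.const -9  : 2 6 -4 7 -9
i32.const 3   : 2 6 -4 7 -9 3
i32.sub       : 2 6 -4 7 -12
i32.add       : 2 6 -4 -5
i32.mul       : 2 6 20
i32.mul       : 2 120
i32.add       : 122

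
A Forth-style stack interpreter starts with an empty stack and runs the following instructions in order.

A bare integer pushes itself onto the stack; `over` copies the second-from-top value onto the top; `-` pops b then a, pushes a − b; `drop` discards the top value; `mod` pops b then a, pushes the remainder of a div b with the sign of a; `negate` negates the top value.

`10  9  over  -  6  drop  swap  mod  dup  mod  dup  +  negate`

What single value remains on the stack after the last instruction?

10     : 10
9      : 10 9
over   : 10 9 10
-      : 10 -1
6      : 10 -1 6
drop   : 10 -1
swap   : -1 10
mod    : -1
dup    : -1 -1
mod    : 0
dup    : 0 0
+      : 0
negate : 0

0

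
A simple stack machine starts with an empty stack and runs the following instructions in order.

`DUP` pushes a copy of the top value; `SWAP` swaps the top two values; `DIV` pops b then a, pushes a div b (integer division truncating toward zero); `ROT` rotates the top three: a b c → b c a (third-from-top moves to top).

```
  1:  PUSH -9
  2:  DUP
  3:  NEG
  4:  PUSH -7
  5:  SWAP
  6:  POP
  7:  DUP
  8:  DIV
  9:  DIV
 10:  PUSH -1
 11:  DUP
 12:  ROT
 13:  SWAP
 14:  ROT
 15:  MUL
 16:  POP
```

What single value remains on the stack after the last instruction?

PUSH -9  -9
DUP      -9 -9
NEG      -9 9
PUSH -7  -9 9 -7
SWAP     -9 -7 9
POP      -9 -7
DUP      -9 -7 -7
DIV      -9 1
DIV      -9
PUSH -1  -9 -1
DUP      -9 -1 -1
ROT      -1 -1 -9
SWAP     -1 -9 -1
ROT      -9 -1 -1
MUL      -9 1
POP      -9

-9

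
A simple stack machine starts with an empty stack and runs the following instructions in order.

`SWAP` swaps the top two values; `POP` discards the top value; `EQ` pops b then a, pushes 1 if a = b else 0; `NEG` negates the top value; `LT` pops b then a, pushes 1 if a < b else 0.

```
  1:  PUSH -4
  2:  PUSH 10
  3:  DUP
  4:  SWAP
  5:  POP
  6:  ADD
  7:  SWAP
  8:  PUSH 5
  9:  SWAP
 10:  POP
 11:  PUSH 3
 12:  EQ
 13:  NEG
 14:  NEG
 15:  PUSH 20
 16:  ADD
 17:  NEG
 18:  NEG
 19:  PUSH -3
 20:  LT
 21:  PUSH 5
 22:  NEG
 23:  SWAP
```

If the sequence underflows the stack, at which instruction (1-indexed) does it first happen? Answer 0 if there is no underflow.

7

PUSH -4 -> [-4]
PUSH 10 -> [-4, 10]
DUP     -> [-4, 10, 10]
SWAP    -> [-4, 10, 10]
POP     -> [-4, 10]
ADD     -> [6]
SWAP  — needs 2 operands, stack has 1 → underflow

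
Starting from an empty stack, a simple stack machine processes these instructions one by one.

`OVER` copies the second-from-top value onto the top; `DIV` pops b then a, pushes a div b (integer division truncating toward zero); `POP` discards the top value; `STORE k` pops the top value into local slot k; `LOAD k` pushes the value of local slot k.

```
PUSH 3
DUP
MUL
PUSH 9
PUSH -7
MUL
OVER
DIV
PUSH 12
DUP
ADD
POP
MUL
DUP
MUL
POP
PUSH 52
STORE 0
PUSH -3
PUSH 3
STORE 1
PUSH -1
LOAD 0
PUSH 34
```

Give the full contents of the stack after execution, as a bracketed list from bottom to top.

PUSH 3  -> [3]
DUP     -> [3, 3]
MUL     -> [9]
PUSH 9  -> [9, 9]
PUSH -7 -> [9, 9, -7]
MUL     -> [9, -63]
OVER    -> [9, -63, 9]
DIV     -> [9, -7]
PUSH 12 -> [9, -7, 12]
DUP     -> [9, -7, 12, 12]
ADD     -> [9, -7, 24]
POP     -> [9, -7]
MUL     -> [-63]
DUP     -> [-63, -63]
MUL     -> [3969]
POP     -> []
PUSH 52 -> [52]
STORE 0 -> []
PUSH -3 -> [-3]
PUSH 3  -> [-3, 3]
STORE 1 -> [-3]
PUSH -1 -> [-3, -1]
LOAD 0  -> [-3, -1, 52]
PUSH 34 -> [-3, -1, 52, 34]

[-3, -1, 52, 34]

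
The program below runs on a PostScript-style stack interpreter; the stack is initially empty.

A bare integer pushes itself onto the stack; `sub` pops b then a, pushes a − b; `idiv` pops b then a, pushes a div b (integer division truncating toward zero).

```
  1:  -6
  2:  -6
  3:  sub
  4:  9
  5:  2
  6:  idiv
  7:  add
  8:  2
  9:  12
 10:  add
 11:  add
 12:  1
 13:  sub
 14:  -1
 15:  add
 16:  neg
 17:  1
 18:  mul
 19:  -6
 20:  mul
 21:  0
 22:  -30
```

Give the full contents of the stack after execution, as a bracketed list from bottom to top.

[96, 0, -30]

-6   → -6
-6   → -6 -6
sub  → 0
9    → 0 9
2    → 0 9 2
idiv → 0 4
add  → 4
2    → 4 2
12   → 4 2 12
add  → 4 14
add  → 18
1    → 18 1
sub  → 17
-1   → 17 -1
add  → 16
neg  → -16
1    → -16 1
mul  → -16
-6   → -16 -6
mul  → 96
0    → 96 0
-30  → 96 0 -30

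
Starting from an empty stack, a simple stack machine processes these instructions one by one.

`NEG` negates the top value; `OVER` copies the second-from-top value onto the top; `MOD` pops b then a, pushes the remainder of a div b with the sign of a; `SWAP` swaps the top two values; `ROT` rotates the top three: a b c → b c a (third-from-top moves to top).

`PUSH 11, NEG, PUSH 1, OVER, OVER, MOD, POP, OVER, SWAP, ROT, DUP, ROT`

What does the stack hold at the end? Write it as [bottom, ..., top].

[-11, -11, -11, 1]

PUSH 11 -> [11]
NEG     -> [-11]
PUSH 1  -> [-11, 1]
OVER    -> [-11, 1, -11]
OVER    -> [-11, 1, -11, 1]
MOD     -> [-11, 1, 0]
POP     -> [-11, 1]
OVER    -> [-11, 1, -11]
SWAP    -> [-11, -11, 1]
ROT     -> [-11, 1, -11]
DUP     -> [-11, 1, -11, -11]
ROT     -> [-11, -11, -11, 1]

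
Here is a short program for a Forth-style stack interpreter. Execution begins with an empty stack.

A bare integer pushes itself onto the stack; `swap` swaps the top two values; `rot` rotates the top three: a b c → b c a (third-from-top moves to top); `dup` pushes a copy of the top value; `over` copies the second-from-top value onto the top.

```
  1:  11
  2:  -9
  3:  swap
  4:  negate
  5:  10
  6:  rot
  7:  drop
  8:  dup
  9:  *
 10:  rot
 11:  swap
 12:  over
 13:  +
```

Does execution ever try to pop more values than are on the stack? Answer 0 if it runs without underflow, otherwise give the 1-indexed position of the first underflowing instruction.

11     -> 11
-9     -> 11 -9
swap   -> -9 11
negate -> -9 -11
10     -> -9 -11 10
rot    -> -11 10 -9
drop   -> -11 10
dup    -> -11 10 10
*      -> -11 100
rot  — needs 3 operands, stack has 2 → underflow

10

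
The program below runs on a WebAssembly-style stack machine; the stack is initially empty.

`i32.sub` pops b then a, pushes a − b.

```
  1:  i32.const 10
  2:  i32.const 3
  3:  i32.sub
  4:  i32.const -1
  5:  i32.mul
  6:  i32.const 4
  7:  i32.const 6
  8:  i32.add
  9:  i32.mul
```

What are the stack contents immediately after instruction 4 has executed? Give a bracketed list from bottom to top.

i32.const 10 → 10
i32.const 3  → 10 3
i32.sub      → 7
i32.const -1 → 7 -1

[7, -1]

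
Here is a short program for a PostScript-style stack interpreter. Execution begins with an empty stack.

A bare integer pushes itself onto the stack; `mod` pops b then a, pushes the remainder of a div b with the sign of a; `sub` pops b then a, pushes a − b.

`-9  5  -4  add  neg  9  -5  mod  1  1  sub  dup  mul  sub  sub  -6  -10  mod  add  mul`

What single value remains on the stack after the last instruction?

99

-9  : -9
5   : -9 5
-4  : -9 5 -4
add : -9 1
neg : -9 -1
9   : -9 -1 9
-5  : -9 -1 9 -5
mod : -9 -1 4
1   : -9 -1 4 1
1   : -9 -1 4 1 1
sub : -9 -1 4 0
dup : -9 -1 4 0 0
mul : -9 -1 4 0
sub : -9 -1 4
sub : -9 -5
-6  : -9 -5 -6
-10 : -9 -5 -6 -10
mod : -9 -5 -6
add : -9 -11
mul : 99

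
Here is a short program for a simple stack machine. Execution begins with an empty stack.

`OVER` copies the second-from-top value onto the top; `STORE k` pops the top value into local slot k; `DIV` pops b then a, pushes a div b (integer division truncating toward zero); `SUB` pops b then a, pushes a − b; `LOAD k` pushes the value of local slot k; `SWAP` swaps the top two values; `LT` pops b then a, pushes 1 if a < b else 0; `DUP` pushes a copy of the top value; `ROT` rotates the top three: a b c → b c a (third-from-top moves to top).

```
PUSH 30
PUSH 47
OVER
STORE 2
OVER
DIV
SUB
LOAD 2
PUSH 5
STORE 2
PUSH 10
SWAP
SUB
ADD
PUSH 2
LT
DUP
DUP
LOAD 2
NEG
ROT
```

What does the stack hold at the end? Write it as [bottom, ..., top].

[0, 0, -5, 0]

PUSH 30  [30]
PUSH 47  [30, 47]
OVER     [30, 47, 30]
STORE 2  [30, 47]
OVER     [30, 47, 30]
DIV      [30, 1]
SUB      [29]
LOAD 2   [29, 30]
PUSH 5   [29, 30, 5]
STORE 2  [29, 30]
PUSH 10  [29, 30, 10]
SWAP     [29, 10, 30]
SUB      [29, -20]
ADD      [9]
PUSH 2   [9, 2]
LT       [0]
DUP      [0, 0]
DUP      [0, 0, 0]
LOAD 2   [0, 0, 0, 5]
NEG      [0, 0, 0, -5]
ROT      [0, 0, -5, 0]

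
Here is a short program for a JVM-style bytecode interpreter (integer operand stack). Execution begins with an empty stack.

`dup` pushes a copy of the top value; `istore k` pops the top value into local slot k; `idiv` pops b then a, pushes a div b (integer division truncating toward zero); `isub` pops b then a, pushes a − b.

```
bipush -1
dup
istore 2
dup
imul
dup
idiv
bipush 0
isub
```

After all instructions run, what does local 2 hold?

bipush -1 -> [-1]
dup       -> [-1, -1]
istore 2  -> [-1]
dup       -> [-1, -1]
imul      -> [1]
dup       -> [1, 1]
idiv      -> [1]
bipush 0  -> [1, 0]
isub      -> [1]

-1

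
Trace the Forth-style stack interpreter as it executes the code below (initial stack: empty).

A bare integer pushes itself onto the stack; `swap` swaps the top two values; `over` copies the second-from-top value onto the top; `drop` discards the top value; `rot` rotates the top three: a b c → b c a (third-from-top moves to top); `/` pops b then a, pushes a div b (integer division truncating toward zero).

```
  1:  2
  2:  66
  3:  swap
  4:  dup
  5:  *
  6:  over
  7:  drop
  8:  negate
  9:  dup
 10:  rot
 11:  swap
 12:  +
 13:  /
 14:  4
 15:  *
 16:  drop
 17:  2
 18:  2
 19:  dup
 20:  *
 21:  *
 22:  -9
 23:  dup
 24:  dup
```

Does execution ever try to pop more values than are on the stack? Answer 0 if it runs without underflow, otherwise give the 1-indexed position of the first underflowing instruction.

0

2      -> 2
66     -> 2 66
swap   -> 66 2
dup    -> 66 2 2
*      -> 66 4
over   -> 66 4 66
drop   -> 66 4
negate -> 66 -4
dup    -> 66 -4 -4
rot    -> -4 -4 66
swap   -> -4 66 -4
+      -> -4 62
/      -> 0
4      -> 0 4
*      -> 0
drop   -> (empty)
2      -> 2
2      -> 2 2
dup    -> 2 2 2
*      -> 2 4
*      -> 8
-9     -> 8 -9
dup    -> 8 -9 -9
dup    -> 8 -9 -9 -9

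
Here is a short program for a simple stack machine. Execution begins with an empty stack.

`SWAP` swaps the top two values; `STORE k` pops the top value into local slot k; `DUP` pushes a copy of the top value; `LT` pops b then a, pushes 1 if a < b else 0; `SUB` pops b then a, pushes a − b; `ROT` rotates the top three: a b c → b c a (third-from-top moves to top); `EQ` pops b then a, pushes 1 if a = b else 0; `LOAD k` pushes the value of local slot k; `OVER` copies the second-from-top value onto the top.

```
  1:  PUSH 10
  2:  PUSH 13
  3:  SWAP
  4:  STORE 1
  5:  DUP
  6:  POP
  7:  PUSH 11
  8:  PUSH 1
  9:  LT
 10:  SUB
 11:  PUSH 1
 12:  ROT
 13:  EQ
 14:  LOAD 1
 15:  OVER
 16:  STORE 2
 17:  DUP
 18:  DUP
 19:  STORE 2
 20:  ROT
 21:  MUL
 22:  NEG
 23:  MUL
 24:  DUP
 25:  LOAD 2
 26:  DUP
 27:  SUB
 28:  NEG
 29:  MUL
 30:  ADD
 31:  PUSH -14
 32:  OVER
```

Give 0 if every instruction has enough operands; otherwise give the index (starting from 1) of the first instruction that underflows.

PUSH 10 → [10]
PUSH 13 → [10, 13]
SWAP    → [13, 10]
STORE 1 → [13]
DUP     → [13, 13]
POP     → [13]
PUSH 11 → [13, 11]
PUSH 1  → [13, 11, 1]
LT      → [13, 0]
SUB     → [13]
PUSH 1  → [13, 1]
ROT  — needs 3 operands, stack has 2 → underflow

12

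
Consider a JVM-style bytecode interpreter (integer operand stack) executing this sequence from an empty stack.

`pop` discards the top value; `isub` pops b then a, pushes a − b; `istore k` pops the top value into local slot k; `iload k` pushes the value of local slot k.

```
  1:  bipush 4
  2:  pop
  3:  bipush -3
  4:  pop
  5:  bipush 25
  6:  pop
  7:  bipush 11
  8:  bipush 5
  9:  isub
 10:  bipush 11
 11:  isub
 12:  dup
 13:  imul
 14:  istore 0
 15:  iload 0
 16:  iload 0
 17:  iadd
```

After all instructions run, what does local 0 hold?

25

bipush 4  -> [4]
pop       -> []
bipush -3 -> [-3]
pop       -> []
bipush 25 -> [25]
pop       -> []
bipush 11 -> [11]
bipush 5  -> [11, 5]
isub      -> [6]
bipush 11 -> [6, 11]
isub      -> [-5]
dup       -> [-5, -5]
imul      -> [25]
istore 0  -> []
iload 0   -> [25]
iload 0   -> [25, 25]
iadd      -> [50]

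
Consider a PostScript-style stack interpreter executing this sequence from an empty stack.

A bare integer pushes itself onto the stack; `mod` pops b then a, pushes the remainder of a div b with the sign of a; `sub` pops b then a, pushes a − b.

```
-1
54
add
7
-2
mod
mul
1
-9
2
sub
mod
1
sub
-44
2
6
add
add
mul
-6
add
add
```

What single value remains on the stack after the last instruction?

-1   -1
54   -1 54
add  53
7    53 7
-2   53 7 -2
mod  53 1
mul  53
1    53 1
-9   53 1 -9
2    53 1 -9 2
sub  53 1 -11
mod  53 1
1    53 1 1
sub  53 0
-44  53 0 -44
2    53 0 -44 2
6    53 0 -44 2 6
add  53 0 -44 8
add  53 0 -36
mul  53 0
-6   53 0 -6
add  53 -6
add  47

47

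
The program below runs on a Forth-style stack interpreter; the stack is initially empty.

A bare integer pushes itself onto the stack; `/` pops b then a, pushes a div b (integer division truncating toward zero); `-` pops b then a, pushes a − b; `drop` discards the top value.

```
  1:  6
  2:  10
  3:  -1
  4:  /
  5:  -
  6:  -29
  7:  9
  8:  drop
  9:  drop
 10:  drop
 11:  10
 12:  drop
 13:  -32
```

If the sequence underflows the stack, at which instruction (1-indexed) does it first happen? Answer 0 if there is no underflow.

0

6    → 6
10   → 6 10
-1   → 6 10 -1
/    → 6 -10
-    → 16
-29  → 16 -29
9    → 16 -29 9
drop → 16 -29
drop → 16
drop → (empty)
10   → 10
drop → (empty)
-32  → -32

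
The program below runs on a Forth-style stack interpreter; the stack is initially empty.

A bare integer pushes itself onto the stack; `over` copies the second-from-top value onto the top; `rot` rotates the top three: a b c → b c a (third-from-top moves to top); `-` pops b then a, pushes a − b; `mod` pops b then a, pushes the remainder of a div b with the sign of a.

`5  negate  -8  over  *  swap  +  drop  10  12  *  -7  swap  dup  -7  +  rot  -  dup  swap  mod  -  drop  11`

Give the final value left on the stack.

11

5       [5]
negate  [-5]
-8      [-5, -8]
over    [-5, -8, -5]
*       [-5, 40]
swap    [40, -5]
+       [35]
drop    []
10      [10]
12      [10, 12]
*       [120]
-7      [120, -7]
swap    [-7, 120]
dup     [-7, 120, 120]
-7      [-7, 120, 120, -7]
+       [-7, 120, 113]
rot     [120, 113, -7]
-       [120, 120]
dup     [120, 120, 120]
swap    [120, 120, 120]
mod     [120, 0]
-       [120]
drop    []
11      [11]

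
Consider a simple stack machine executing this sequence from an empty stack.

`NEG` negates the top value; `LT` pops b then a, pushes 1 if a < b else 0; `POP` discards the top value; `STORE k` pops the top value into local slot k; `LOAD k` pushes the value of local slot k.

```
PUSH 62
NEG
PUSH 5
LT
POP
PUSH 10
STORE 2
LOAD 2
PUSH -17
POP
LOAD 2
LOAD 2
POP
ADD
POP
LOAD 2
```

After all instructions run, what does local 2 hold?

PUSH 62  → 62
NEG      → -62
PUSH 5   → -62 5
LT       → 1
POP      → (empty)
PUSH 10  → 10
STORE 2  → (empty)
LOAD 2   → 10
PUSH -17 → 10 -17
POP      → 10
LOAD 2   → 10 10
LOAD 2   → 10 10 10
POP      → 10 10
ADD      → 20
POP      → (empty)
LOAD 2   → 10

10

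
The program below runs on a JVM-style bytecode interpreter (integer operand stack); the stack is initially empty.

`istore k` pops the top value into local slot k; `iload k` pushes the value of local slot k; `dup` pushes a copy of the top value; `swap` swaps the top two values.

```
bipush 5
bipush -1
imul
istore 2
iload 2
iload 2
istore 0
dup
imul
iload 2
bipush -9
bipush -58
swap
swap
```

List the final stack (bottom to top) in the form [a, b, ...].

[25, -5, -9, -58]

bipush 5   -> 5
bipush -1  -> 5 -1
imul       -> -5
istore 2   -> (empty)
iload 2    -> -5
iload 2    -> -5 -5
istore 0   -> -5
dup        -> -5 -5
imul       -> 25
iload 2    -> 25 -5
bipush -9  -> 25 -5 -9
bipush -58 -> 25 -5 -9 -58
swap       -> 25 -5 -58 -9
swap       -> 25 -5 -9 -58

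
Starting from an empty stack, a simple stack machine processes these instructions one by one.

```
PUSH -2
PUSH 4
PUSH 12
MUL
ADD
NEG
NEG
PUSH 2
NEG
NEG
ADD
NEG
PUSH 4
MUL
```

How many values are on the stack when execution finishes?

PUSH -2 -> [-2]
PUSH 4  -> [-2, 4]
PUSH 12 -> [-2, 4, 12]
MUL     -> [-2, 48]
ADD     -> [46]
NEG     -> [-46]
NEG     -> [46]
PUSH 2  -> [46, 2]
NEG     -> [46, -2]
NEG     -> [46, 2]
ADD     -> [48]
NEG     -> [-48]
PUSH 4  -> [-48, 4]
MUL     -> [-192]

1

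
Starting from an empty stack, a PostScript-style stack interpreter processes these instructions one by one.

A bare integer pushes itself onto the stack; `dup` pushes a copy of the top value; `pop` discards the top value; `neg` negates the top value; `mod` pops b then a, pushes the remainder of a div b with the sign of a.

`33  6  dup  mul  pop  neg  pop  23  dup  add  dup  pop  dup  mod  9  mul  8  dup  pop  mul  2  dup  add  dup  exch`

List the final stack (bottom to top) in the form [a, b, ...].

[0, 4, 4]

33   : 33
6    : 33 6
dup  : 33 6 6
mul  : 33 36
pop  : 33
neg  : -33
pop  : (empty)
23   : 23
dup  : 23 23
add  : 46
dup  : 46 46
pop  : 46
dup  : 46 46
mod  : 0
9    : 0 9
mul  : 0
8    : 0 8
dup  : 0 8 8
pop  : 0 8
mul  : 0
2    : 0 2
dup  : 0 2 2
add  : 0 4
dup  : 0 4 4
exch : 0 4 4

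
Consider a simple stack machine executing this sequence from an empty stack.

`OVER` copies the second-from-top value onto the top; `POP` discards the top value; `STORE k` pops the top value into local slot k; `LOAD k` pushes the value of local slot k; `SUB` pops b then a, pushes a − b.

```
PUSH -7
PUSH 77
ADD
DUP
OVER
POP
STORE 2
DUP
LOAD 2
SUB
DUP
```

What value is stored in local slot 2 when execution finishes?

70

PUSH -7  [-7]
PUSH 77  [-7, 77]
ADD      [70]
DUP      [70, 70]
OVER     [70, 70, 70]
POP      [70, 70]
STORE 2  [70]
DUP      [70, 70]
LOAD 2   [70, 70, 70]
SUB      [70, 0]
DUP      [70, 0, 0]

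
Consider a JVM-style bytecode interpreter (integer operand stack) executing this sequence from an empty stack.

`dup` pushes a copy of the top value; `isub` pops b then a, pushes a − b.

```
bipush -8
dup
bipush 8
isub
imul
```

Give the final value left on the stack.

bipush -8 : [-8]
dup       : [-8, -8]
bipush 8  : [-8, -8, 8]
isub      : [-8, -16]
imul      : [128]

128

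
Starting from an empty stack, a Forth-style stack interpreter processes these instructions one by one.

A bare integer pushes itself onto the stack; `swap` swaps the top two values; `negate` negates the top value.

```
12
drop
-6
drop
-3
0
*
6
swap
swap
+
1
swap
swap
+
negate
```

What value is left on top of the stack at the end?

12     : 12
drop   : (empty)
-6     : -6
drop   : (empty)
-3     : -3
0      : -3 0
*      : 0
6      : 0 6
swap   : 6 0
swap   : 0 6
+      : 6
1      : 6 1
swap   : 1 6
swap   : 6 1
+      : 7
negate : -7

-7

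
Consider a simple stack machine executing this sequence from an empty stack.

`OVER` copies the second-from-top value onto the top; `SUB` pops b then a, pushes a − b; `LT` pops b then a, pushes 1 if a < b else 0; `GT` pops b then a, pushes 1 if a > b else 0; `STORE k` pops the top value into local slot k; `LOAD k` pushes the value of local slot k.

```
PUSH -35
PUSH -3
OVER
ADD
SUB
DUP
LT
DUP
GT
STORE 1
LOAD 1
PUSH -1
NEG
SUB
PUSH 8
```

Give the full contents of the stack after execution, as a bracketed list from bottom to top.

PUSH -35 -> -35
PUSH -3  -> -35 -3
OVER     -> -35 -3 -35
ADD      -> -35 -38
SUB      -> 3
DUP      -> 3 3
LT       -> 0
DUP      -> 0 0
GT       -> 0
STORE 1  -> (empty)
LOAD 1   -> 0
PUSH -1  -> 0 -1
NEG      -> 0 1
SUB      -> -1
PUSH 8   -> -1 8

[-1, 8]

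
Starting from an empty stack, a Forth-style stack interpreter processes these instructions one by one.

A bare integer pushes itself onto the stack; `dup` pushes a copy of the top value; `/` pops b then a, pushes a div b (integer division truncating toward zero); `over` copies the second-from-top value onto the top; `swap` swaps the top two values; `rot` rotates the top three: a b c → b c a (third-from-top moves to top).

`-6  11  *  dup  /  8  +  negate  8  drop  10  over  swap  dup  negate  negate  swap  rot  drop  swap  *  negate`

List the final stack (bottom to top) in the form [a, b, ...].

[-9, -100]

-6     → [-6]
11     → [-6, 11]
*      → [-66]
dup    → [-66, -66]
/      → [1]
8      → [1, 8]
+      → [9]
negate → [-9]
8      → [-9, 8]
drop   → [-9]
10     → [-9, 10]
over   → [-9, 10, -9]
swap   → [-9, -9, 10]
dup    → [-9, -9, 10, 10]
negate → [-9, -9, 10, -10]
negate → [-9, -9, 10, 10]
swap   → [-9, -9, 10, 10]
rot    → [-9, 10, 10, -9]
drop   → [-9, 10, 10]
swap   → [-9, 10, 10]
*      → [-9, 100]
negate → [-9, -100]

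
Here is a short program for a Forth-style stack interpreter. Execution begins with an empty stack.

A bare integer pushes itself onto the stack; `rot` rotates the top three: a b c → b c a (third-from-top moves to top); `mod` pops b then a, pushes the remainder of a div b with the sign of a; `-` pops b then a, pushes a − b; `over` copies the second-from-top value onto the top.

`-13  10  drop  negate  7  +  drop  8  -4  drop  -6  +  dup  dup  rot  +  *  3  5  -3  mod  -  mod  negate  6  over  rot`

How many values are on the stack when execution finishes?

-13     -13
10      -13 10
drop    -13
negate  13
7       13 7
+       20
drop    (empty)
8       8
-4      8 -4
drop    8
-6      8 -6
+       2
dup     2 2
dup     2 2 2
rot     2 2 2
+       2 4
*       8
3       8 3
5       8 3 5
-3      8 3 5 -3
mod     8 3 2
-       8 1
mod     0
negate  0
6       0 6
over    0 6 0
rot     6 0 0

3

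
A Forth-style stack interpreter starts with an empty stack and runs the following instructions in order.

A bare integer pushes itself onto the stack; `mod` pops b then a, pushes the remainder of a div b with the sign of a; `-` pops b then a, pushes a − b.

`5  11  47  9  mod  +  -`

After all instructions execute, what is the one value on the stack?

5   : [5]
11  : [5, 11]
47  : [5, 11, 47]
9   : [5, 11, 47, 9]
mod : [5, 11, 2]
+   : [5, 13]
-   : [-8]

-8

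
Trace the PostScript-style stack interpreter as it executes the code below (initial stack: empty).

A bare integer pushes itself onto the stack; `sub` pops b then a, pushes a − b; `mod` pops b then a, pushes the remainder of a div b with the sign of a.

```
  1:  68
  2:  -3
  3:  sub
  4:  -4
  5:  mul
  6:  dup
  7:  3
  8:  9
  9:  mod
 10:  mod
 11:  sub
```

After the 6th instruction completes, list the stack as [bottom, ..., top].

[-284, -284]

68  -> 68
-3  -> 68 -3
sub -> 71
-4  -> 71 -4
mul -> -284
dup -> -284 -284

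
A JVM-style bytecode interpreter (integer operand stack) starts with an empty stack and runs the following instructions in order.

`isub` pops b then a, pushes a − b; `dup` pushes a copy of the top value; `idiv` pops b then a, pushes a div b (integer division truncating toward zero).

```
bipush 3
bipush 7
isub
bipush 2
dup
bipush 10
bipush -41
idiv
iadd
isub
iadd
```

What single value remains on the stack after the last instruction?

-4

bipush 3    [3]
bipush 7    [3, 7]
isub        [-4]
bipush 2    [-4, 2]
dup         [-4, 2, 2]
bipush 10   [-4, 2, 2, 10]
bipush -41  [-4, 2, 2, 10, -41]
idiv        [-4, 2, 2, 0]
iadd        [-4, 2, 2]
isub        [-4, 0]
iadd        [-4]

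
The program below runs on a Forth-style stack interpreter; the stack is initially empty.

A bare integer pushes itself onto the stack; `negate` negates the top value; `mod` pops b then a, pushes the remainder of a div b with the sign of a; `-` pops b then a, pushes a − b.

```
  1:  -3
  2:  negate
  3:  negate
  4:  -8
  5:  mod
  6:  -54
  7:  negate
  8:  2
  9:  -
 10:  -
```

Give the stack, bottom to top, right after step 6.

[-3, -54]

-3     → [-3]
negate → [3]
negate → [-3]
-8     → [-3, -8]
mod    → [-3]
-54    → [-3, -54]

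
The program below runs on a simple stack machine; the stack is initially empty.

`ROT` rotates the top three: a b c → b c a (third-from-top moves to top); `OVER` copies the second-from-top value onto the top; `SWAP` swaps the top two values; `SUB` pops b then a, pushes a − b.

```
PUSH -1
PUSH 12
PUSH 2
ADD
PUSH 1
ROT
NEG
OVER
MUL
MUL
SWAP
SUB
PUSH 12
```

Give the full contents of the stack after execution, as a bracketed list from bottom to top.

[-13, 12]

PUSH -1 -> [-1]
PUSH 12 -> [-1, 12]
PUSH 2  -> [-1, 12, 2]
ADD     -> [-1, 14]
PUSH 1  -> [-1, 14, 1]
ROT     -> [14, 1, -1]
NEG     -> [14, 1, 1]
OVER    -> [14, 1, 1, 1]
MUL     -> [14, 1, 1]
MUL     -> [14, 1]
SWAP    -> [1, 14]
SUB     -> [-13]
PUSH 12 -> [-13, 12]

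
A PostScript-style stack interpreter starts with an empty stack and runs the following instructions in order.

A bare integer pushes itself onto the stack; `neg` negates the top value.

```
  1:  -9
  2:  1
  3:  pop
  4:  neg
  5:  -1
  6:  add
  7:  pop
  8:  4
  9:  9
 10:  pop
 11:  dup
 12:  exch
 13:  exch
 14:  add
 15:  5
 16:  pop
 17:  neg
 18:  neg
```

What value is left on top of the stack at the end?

8

-9    [-9]
1     [-9, 1]
pop   [-9]
neg   [9]
-1    [9, -1]
add   [8]
pop   []
4     [4]
9     [4, 9]
pop   [4]
dup   [4, 4]
exch  [4, 4]
exch  [4, 4]
add   [8]
5     [8, 5]
pop   [8]
neg   [-8]
neg   [8]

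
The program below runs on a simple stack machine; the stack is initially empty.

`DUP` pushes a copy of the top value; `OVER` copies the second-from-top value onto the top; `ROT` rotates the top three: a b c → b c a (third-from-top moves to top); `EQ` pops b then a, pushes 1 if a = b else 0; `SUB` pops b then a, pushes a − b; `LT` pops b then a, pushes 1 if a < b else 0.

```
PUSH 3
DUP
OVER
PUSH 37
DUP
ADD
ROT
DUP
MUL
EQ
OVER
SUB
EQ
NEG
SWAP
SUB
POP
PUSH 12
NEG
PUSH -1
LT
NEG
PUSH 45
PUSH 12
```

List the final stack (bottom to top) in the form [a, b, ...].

PUSH 3   [3]
DUP      [3, 3]
OVER     [3, 3, 3]
PUSH 37  [3, 3, 3, 37]
DUP      [3, 3, 3, 37, 37]
ADD      [3, 3, 3, 74]
ROT      [3, 3, 74, 3]
DUP      [3, 3, 74, 3, 3]
MUL      [3, 3, 74, 9]
EQ       [3, 3, 0]
OVER     [3, 3, 0, 3]
SUB      [3, 3, -3]
EQ       [3, 0]
NEG      [3, 0]
SWAP     [0, 3]
SUB      [-3]
POP      []
PUSH 12  [12]
NEG      [-12]
PUSH -1  [-12, -1]
LT       [1]
NEG      [-1]
PUSH 45  [-1, 45]
PUSH 12  [-1, 45, 12]

[-1, 45, 12]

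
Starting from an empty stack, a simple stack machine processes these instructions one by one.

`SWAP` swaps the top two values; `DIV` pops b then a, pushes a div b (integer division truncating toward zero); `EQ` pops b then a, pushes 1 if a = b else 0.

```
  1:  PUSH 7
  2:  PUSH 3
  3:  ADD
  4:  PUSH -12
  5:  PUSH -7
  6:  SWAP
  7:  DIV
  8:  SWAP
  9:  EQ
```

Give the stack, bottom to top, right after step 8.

PUSH 7   → [7]
PUSH 3   → [7, 3]
ADD      → [10]
PUSH -12 → [10, -12]
PUSH -7  → [10, -12, -7]
SWAP     → [10, -7, -12]
DIV      → [10, 0]
SWAP     → [0, 10]

[0, 10]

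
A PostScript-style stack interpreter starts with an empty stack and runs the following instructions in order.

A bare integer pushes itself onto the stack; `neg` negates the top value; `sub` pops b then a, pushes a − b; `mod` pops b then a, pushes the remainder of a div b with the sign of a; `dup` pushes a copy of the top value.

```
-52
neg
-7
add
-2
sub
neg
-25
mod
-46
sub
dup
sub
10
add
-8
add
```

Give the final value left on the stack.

-52 : -52
neg : 52
-7  : 52 -7
add : 45
-2  : 45 -2
sub : 47
neg : -47
-25 : -47 -25
mod : -22
-46 : -22 -46
sub : 24
dup : 24 24
sub : 0
10  : 0 10
add : 10
-8  : 10 -8
add : 2

2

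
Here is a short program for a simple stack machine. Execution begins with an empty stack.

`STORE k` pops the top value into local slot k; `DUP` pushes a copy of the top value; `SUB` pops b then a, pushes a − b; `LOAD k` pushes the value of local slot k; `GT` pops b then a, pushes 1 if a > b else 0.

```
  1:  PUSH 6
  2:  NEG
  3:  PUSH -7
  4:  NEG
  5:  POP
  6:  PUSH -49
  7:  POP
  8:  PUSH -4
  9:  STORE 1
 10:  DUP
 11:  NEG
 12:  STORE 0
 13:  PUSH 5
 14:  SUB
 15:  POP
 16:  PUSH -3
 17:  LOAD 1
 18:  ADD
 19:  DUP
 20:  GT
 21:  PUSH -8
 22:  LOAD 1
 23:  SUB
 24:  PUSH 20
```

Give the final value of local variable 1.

-4

PUSH 6   -> [6]
NEG      -> [-6]
PUSH -7  -> [-6, -7]
NEG      -> [-6, 7]
POP      -> [-6]
PUSH -49 -> [-6, -49]
POP      -> [-6]
PUSH -4  -> [-6, -4]
STORE 1  -> [-6]
DUP      -> [-6, -6]
NEG      -> [-6, 6]
STORE 0  -> [-6]
PUSH 5   -> [-6, 5]
SUB      -> [-11]
POP      -> []
PUSH -3  -> [-3]
LOAD 1   -> [-3, -4]
ADD      -> [-7]
DUP      -> [-7, -7]
GT       -> [0]
PUSH -8  -> [0, -8]
LOAD 1   -> [0, -8, -4]
SUB      -> [0, -4]
PUSH 20  -> [0, -4, 20]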